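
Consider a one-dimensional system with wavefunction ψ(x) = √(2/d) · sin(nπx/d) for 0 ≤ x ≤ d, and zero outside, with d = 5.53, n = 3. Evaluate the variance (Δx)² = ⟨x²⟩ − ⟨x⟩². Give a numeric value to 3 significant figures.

2.38

Compute ⟨x⟩ and ⟨x²⟩ separately, then (Δx)² = ⟨x²⟩ − ⟨x⟩².
With sin²θ = (1 − cos2θ)/2 on 0 ≤ x ≤ d: ∫sin²(nπx/d) dx = d/2, ∫x·sin²(nπx/d) dx = d²/4, ∫x²·sin²(nπx/d) dx = d³·(1/6 − 1/(4n²π²)); higher powers xᵏ the same way, integrating xᵏ·cos(2nπx/d) by parts.
⟨x⟩ = 2.7650 and ⟨x²⟩ = 10.021.
(Δx)² = 10.021 − (2.7650)² = 2.3763.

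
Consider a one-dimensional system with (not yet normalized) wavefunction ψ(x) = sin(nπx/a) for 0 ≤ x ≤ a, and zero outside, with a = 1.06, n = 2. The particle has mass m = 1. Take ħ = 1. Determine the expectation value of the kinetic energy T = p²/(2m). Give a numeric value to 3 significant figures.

17.6

T = −(ħ²/2m) d²/dx², so ⟨T⟩ = −(ħ²/2m) ∫ ψ*·ψ'' dx / ∫|ψ|² dx; with m = 1.
d/dx sin(nπx/a) = (nπ/a)·cos(nπx/a) and d²/dx² sin(nπx/a) = −(nπ/a)²·sin(nπx/a); on 0 ≤ x ≤ a, ∫sin²(nπx/a) dx = a/2 and ∫sin(nπx/a)·cos(nπx/a) dx = 0.
State is unnormalized: ∫|ψ|² dx = 0.53000, and ∫ψ*·(−ħ²/2m · ψ'') dx = 9.3109, so ⟨T⟩ = 9.3109 / 0.53000.
⟨T⟩ = 17.568.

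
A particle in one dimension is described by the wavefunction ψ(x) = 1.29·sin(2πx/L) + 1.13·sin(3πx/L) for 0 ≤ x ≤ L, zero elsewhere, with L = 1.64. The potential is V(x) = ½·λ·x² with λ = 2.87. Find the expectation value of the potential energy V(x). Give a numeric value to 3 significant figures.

0.505

⟨V⟩ = ∫ V(x)·|ψ|² dx / ∫|ψ|² dx.
On 0 ≤ x ≤ L (j ≠ l): ∫sin²(jπx/L) dx = L/2, ∫sin(jπx/L)·sin(lπx/L) dx = 0; diagonal moments ∫x·sin²(jπx/L) dx = L²/4, ∫x²·sin²(jπx/L) dx = L³·(1/6 − 1/(4j²π²)); cross terms ∫x·sin(jπx/L)·sin(lπx/L) dx = 0 for j + l even and −4jlL²/(π²(j² − l²)²) for j + l odd, ∫x²·sin(jπx/L)·sin(lπx/L) dx = (−1)^(j+l)·4jlL³/(π²(j² − l²)²); higher powers the same way via product-to-sum and parts.
State is unnormalized: ∫|ψ|² dx = 2.4116, and ∫ψ*·V(x)·ψ dx = 1.2182, so ⟨V⟩ = 1.2182 / 2.4116.
⟨V⟩ = 0.50514.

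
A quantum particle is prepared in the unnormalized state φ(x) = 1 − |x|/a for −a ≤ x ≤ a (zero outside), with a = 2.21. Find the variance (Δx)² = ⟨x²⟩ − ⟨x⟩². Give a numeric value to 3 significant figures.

0.488

Compute ⟨x⟩ and ⟨x²⟩ separately, then (Δx)² = ⟨x²⟩ − ⟨x⟩².
φ is even, so ∫ over [−a, a] = 2∫₀ᵃ with φ = 1 − x/a there: ∫₀ᵃ (1 − x/a)² dx = a/3, ∫₀ᵃ x²(1 − x/a)² dx = a³/30, ∫₀ᵃ x⁴(1 − x/a)² dx = a⁵/105.
Normalization: ∫|φ|² dx = 1.4733.
⟨x⟩ = 0.0000 and ⟨x²⟩ = 0.48841.
(Δx)² = 0.48841 − (0.0000)² = 0.48841.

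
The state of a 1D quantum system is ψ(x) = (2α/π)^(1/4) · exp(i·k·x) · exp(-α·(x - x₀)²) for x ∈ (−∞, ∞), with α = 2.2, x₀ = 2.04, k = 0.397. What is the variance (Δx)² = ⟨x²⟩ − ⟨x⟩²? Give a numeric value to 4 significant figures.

0.1136

Compute ⟨x⟩ and ⟨x²⟩ separately, then (Δx)² = ⟨x²⟩ − ⟨x⟩².
Gaussian moments (u = x − x₀): ∫u^(2j)·e^(−2αu²) du = (2j−1)!!/(4α)^j · √(π/(2α)), odd powers integrate to 0; here √(π/(2α)) = 0.84498.
⟨x⟩ = 2.0400 and ⟨x²⟩ = 4.2752.
(Δx)² = 4.2752 − (2.0400)² = 0.11364.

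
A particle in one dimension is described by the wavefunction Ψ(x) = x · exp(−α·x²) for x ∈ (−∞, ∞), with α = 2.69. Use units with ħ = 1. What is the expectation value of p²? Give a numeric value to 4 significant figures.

8.070

p² Ψ = −ħ² d²Ψ/dx²; ⟨p²⟩ = −ħ² ∫ Ψ*·Ψ'' dx / ∫|Ψ|² dx.
Expand each integrand as polynomial × e^(−2αx²) and use ∫x^(2j)·e^(−2αx²) dx = (2j−1)!!/(4α)^j · √(π/(2α)), odd powers → 0; here √(π/(2α)) = 0.76416. Differentiate with the product rule, d/dx e^(−αx²) = −2αx·e^(−αx²).
State is unnormalized: ∫|Ψ|² dx = 0.071019, and ∫Ψ*·(−ħ² Ψ'') dx = 0.57312, so ⟨p²⟩ = 0.57312 / 0.071019.
⟨p²⟩ = 8.0700.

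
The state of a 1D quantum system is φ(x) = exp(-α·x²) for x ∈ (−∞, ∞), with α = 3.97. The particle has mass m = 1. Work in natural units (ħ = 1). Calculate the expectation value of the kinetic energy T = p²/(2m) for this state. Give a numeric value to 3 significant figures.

T = −(ħ²/2m) d²/dx², so ⟨T⟩ = −(ħ²/2m) ∫ φ*·φ'' dx / ∫|φ|² dx; with m = 1.
Gaussian moments: ∫x^(2j)·e^(−2αx²) dx = (2j−1)!!/(4α)^j · √(π/(2α)), odd powers integrate to 0; here √(π/(2α)) = 0.62902. Derivatives: d/dx e^(−αx²) = −2αx·e^(−αx²), d²/dx² e^(−αx²) = (4α²x² − 2α)·e^(−αx²).
State is unnormalized: ∫|φ|² dx = 0.62902, and ∫φ*·(−ħ²/2m · φ'') dx = 1.2486, so ⟨T⟩ = 1.2486 / 0.62902.
⟨T⟩ = 1.9850.

1.99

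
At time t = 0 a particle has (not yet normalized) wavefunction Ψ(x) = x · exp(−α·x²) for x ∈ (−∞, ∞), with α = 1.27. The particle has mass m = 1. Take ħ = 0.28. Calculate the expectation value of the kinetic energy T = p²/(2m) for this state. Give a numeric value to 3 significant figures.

T = −(ħ²/2m) d²/dx², so ⟨T⟩ = −(ħ²/2m) ∫ Ψ*·Ψ'' dx / ∫|Ψ|² dx; with m = 1.
Expand each integrand as polynomial × e^(−2αx²) and use ∫x^(2j)·e^(−2αx²) dx = (2j−1)!!/(4α)^j · √(π/(2α)), odd powers → 0; here √(π/(2α)) = 1.1121. Differentiate with the product rule, d/dx e^(−αx²) = −2αx·e^(−αx²).
State is unnormalized: ∫|Ψ|² dx = 0.21892, and ∫Ψ*·(−ħ²/2m · Ψ'') dx = 0.032697, so ⟨T⟩ = 0.032697 / 0.21892.
⟨T⟩ = 0.14935.

0.149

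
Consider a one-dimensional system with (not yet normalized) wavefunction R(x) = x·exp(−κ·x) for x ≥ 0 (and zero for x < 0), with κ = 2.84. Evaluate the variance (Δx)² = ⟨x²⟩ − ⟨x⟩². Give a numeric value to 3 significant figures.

Compute ⟨x⟩ and ⟨x²⟩ separately, then (Δx)² = ⟨x²⟩ − ⟨x⟩².
Every integrand reduces to terms xʲ·e^(−2κx) on [0, ∞); use ∫₀^∞ xʲ·e^(−2κx) dx = j!/(2κ)^(j+1).
Normalization: ∫|R|² dx = 0.010914.
⟨x⟩ = 0.52817 and ⟨x²⟩ = 0.37195.
(Δx)² = 0.37195 − (0.52817)² = 0.092988.

0.0930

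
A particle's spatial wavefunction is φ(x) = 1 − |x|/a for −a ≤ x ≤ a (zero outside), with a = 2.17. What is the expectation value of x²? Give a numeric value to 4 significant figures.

⟨x²⟩ = ∫ x²·|φ|² dx / ∫|φ|² dx (integrals over the domain).
φ is even, so ∫ over [−a, a] = 2∫₀ᵃ with φ = 1 − x/a there: ∫₀ᵃ (1 − x/a)² dx = a/3, ∫₀ᵃ x²(1 − x/a)² dx = a³/30, ∫₀ᵃ x⁴(1 − x/a)² dx = a⁵/105.
State is unnormalized: ∫|φ|² dx = 1.4467, and ∫φ*·x²·φ dx = 0.68122, so ⟨x²⟩ = 0.68122 / 1.4467.
⟨x²⟩ = 0.47089.

0.4709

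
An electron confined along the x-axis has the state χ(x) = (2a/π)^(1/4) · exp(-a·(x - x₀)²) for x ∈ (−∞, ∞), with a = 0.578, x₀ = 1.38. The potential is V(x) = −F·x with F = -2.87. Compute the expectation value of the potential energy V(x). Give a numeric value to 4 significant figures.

⟨V⟩ = ∫ V(x)·|χ|² dx.
Gaussian moments (u = x − x₀): ∫u^(2j)·e^(−2au²) du = (2j−1)!!/(4a)^j · √(π/(2a)), odd powers integrate to 0; here √(π/(2a)) = 1.6485.
⟨V⟩ = 3.9606.

3.961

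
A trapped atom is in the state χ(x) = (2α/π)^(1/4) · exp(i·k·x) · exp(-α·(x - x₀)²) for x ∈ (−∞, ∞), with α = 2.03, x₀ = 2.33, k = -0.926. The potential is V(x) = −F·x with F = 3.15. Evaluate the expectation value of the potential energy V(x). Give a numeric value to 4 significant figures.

-7.340

⟨V⟩ = ∫ V(x)·|χ|² dx.
Gaussian moments (u = x − x₀): ∫u^(2j)·e^(−2αu²) du = (2j−1)!!/(4α)^j · √(π/(2α)), odd powers integrate to 0; here √(π/(2α)) = 0.87965.
⟨V⟩ = -7.3395.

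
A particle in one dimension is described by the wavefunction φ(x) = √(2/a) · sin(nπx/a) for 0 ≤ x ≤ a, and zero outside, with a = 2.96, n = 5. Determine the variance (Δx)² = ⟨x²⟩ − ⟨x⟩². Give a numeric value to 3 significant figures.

Compute ⟨x⟩ and ⟨x²⟩ separately, then (Δx)² = ⟨x²⟩ − ⟨x⟩².
With sin²θ = (1 − cos2θ)/2 on 0 ≤ x ≤ a: ∫sin²(nπx/a) dx = a/2, ∫x·sin²(nπx/a) dx = a²/4, ∫x²·sin²(nπx/a) dx = a³·(1/6 − 1/(4n²π²)); higher powers xᵏ the same way, integrating xᵏ·cos(2nπx/a) by parts.
⟨x⟩ = 1.4800 and ⟨x²⟩ = 2.9028.
(Δx)² = 2.9028 − (1.4800)² = 0.71238.

0.712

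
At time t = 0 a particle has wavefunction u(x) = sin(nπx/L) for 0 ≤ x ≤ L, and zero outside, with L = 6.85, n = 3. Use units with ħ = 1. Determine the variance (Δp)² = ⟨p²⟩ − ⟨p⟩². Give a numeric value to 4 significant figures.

1.893

Compute ⟨p⟩ and ⟨p²⟩ separately; (Δp)² = ⟨p²⟩ − ⟨p⟩².
d/dx sin(nπx/L) = (nπ/L)·cos(nπx/L) and d²/dx² sin(nπx/L) = −(nπ/L)²·sin(nπx/L); on 0 ≤ x ≤ L, ∫sin²(nπx/L) dx = L/2 and ∫sin(nπx/L)·cos(nπx/L) dx = 0.
Normalization: ∫|u|² dx = 3.4250.
⟨p⟩ = 0.0000 and ⟨p²⟩ = 1.8930.
(Δp)² = 1.8930 − (0.0000)² = 1.8930.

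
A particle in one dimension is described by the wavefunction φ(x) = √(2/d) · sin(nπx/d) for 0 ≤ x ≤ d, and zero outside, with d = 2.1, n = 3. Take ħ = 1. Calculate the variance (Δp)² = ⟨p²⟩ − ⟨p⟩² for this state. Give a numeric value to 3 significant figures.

20.1

Compute ⟨p⟩ and ⟨p²⟩ separately; (Δp)² = ⟨p²⟩ − ⟨p⟩².
d/dx sin(nπx/d) = (nπ/d)·cos(nπx/d) and d²/dx² sin(nπx/d) = −(nπ/d)²·sin(nπx/d); on 0 ≤ x ≤ d, ∫sin²(nπx/d) dx = d/2 and ∫sin(nπx/d)·cos(nπx/d) dx = 0.
⟨p⟩ = 0.0000 and ⟨p²⟩ = 20.142.
(Δp)² = 20.142 − (0.0000)² = 20.142.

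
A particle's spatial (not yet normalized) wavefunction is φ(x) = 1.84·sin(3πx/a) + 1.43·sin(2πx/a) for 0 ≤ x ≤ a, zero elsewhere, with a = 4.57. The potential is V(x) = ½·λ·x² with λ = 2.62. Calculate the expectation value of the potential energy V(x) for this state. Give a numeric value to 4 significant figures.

⟨V⟩ = ∫ V(x)·|φ|² dx / ∫|φ|² dx.
On 0 ≤ x ≤ a (j ≠ l): ∫sin²(jπx/a) dx = a/2, ∫sin(jπx/a)·sin(lπx/a) dx = 0; diagonal moments ∫x·sin²(jπx/a) dx = a²/4, ∫x²·sin²(jπx/a) dx = a³·(1/6 − 1/(4j²π²)); cross terms ∫x·sin(jπx/a)·sin(lπx/a) dx = 0 for j + l even and −4jla²/(π²(j² − l²)²) for j + l odd, ∫x²·sin(jπx/a)·sin(lπx/a) dx = (−1)^(j+l)·4jla³/(π²(j² − l²)²); higher powers the same way via product-to-sum and parts.
State is unnormalized: ∫|φ|² dx = 12.409, and ∫φ*·V(x)·φ dx = 46.354, so ⟨V⟩ = 46.354 / 12.409.
⟨V⟩ = 3.7356.

3.736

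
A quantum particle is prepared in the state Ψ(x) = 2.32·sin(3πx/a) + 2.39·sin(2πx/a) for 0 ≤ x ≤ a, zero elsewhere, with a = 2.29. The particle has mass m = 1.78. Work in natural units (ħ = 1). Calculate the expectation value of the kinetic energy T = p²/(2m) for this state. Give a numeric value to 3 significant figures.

T = −(ħ²/2m) d²/dx², so ⟨T⟩ = −(ħ²/2m) ∫ Ψ*·Ψ'' dx / ∫|Ψ|² dx; with m = 1.78.
d²/dx² sin(jπx/a) = −(jπ/a)²·sin(jπx/a); on 0 ≤ x ≤ a, ∫sin²(jπx/a) dx = a/2 and ∫sin(jπx/a)·sin(lπx/a) dx = 0 for j ≠ l, so only diagonal terms survive in ∫|Ψ|² and ∫Ψ·Ψ″; ∫Ψ·Ψ′ dx = [Ψ²/2] between the walls = 0.
State is unnormalized: ∫|Ψ|² dx = 12.703, and ∫Ψ*·(−ħ²/2m · Ψ'') dx = 43.153, so ⟨T⟩ = 43.153 / 12.703.
⟨T⟩ = 3.3970.

3.40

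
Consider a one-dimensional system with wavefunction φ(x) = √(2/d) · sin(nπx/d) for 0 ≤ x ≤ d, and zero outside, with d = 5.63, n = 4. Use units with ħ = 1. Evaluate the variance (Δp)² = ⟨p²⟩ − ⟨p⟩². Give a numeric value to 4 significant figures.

Compute ⟨p⟩ and ⟨p²⟩ separately; (Δp)² = ⟨p²⟩ − ⟨p⟩².
d/dx sin(nπx/d) = (nπ/d)·cos(nπx/d) and d²/dx² sin(nπx/d) = −(nπ/d)²·sin(nπx/d); on 0 ≤ x ≤ d, ∫sin²(nπx/d) dx = d/2 and ∫sin(nπx/d)·cos(nπx/d) dx = 0.
⟨p⟩ = 0.0000 and ⟨p²⟩ = 4.9820.
(Δp)² = 4.9820 − (0.0000)² = 4.9820.

4.982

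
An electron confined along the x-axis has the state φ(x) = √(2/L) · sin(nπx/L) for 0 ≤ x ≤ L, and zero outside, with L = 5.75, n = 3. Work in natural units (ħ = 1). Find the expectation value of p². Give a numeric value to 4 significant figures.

2.687

p² φ = −ħ² d²φ/dx²; ⟨p²⟩ = −ħ² ∫ φ*·φ'' dx.
d/dx sin(nπx/L) = (nπ/L)·cos(nπx/L) and d²/dx² sin(nπx/L) = −(nπ/L)²·sin(nπx/L); on 0 ≤ x ≤ L, ∫sin²(nπx/L) dx = L/2 and ∫sin(nπx/L)·cos(nπx/L) dx = 0.
⟨p²⟩ = 2.6866.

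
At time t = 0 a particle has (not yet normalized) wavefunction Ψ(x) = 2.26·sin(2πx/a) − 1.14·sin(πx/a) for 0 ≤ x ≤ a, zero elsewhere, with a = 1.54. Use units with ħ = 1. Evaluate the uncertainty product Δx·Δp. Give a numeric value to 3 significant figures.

Δx = √(⟨x²⟩−⟨x⟩²), Δp = √(⟨p²⟩−⟨p⟩²).
On 0 ≤ x ≤ a (j ≠ l): ∫sin²(jπx/a) dx = a/2, ∫sin(jπx/a)·sin(lπx/a) dx = 0; diagonal moments ∫x·sin²(jπx/a) dx = a²/4, ∫x²·sin²(jπx/a) dx = a³·(1/6 − 1/(4j²π²)); cross terms ∫x·sin(jπx/a)·sin(lπx/a) dx = 0 for j + l even and −4jla²/(π²(j² − l²)²) for j + l odd, ∫x²·sin(jπx/a)·sin(lπx/a) dx = (−1)^(j+l)·4jla³/(π²(j² − l²)²); higher powers the same way via product-to-sum and parts. d²/dx² sin(jπx/a) = −(jπ/a)²·sin(jπx/a); on 0 ≤ x ≤ a, ∫sin²(jπx/a) dx = a/2 and ∫sin(jπx/a)·sin(lπx/a) dx = 0 for j ≠ l, so only diagonal terms survive in ∫|Ψ|² and ∫Ψ·Ψ″; ∫Ψ·Ψ′ dx = [Ψ²/2] between the walls = 0.
Normalization: ∫|Ψ|² dx = 4.9335.
⟨x⟩ = 0.99309, ⟨x²⟩ = 1.0858 ⇒ Δx = 0.31552.
⟨p⟩ = 0.0000, ⟨p²⟩ = 14.114 ⇒ Δp = 3.7569.
Δx·Δp = 1.1854.

1.19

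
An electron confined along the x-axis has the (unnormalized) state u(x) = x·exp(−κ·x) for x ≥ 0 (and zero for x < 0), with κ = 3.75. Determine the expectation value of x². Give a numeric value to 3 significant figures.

0.213

⟨x²⟩ = ∫ x²·|u|² dx / ∫|u|² dx (integrals over the domain).
Every integrand reduces to terms xʲ·e^(−2κx) on [0, ∞); use ∫₀^∞ xʲ·e^(−2κx) dx = j!/(2κ)^(j+1).
State is unnormalized: ∫|u|² dx = 0.0047407, and ∫u*·x²·u dx = 0.0010114, so ⟨x²⟩ = 0.0010114 / 0.0047407.
⟨x²⟩ = 0.21333.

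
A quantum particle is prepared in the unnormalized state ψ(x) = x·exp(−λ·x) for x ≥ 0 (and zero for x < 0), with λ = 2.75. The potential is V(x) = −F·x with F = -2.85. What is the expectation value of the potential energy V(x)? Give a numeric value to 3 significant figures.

1.55

⟨V⟩ = ∫ V(x)·|ψ|² dx / ∫|ψ|² dx.
Every integrand reduces to terms xʲ·e^(−2λx) on [0, ∞); use ∫₀^∞ xʲ·e^(−2λx) dx = j!/(2λ)^(j+1).
State is unnormalized: ∫|ψ|² dx = 0.012021, and ∫ψ*·V(x)·ψ dx = 0.018687, so ⟨V⟩ = 0.018687 / 0.012021.
⟨V⟩ = 1.5545.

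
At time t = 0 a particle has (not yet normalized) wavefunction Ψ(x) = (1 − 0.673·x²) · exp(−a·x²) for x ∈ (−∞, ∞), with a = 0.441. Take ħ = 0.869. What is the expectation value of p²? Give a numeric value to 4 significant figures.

p² Ψ = −ħ² d²Ψ/dx²; ⟨p²⟩ = −ħ² ∫ Ψ*·Ψ'' dx / ∫|Ψ|² dx.
Expand each integrand as polynomial × e^(−2ax²) and use ∫x^(2j)·e^(−2ax²) dx = (2j−1)!!/(4a)^j · √(π/(2a)), odd powers → 0; here √(π/(2a)) = 1.8873. Differentiate with the product rule, d/dx e^(−ax²) = −2ax·e^(−ax²).
State is unnormalized: ∫|Ψ|² dx = 1.2713, and ∫Ψ*·(−ħ² Ψ'') dx = 1.7485, so ⟨p²⟩ = 1.7485 / 1.2713.
⟨p²⟩ = 1.3753.

1.375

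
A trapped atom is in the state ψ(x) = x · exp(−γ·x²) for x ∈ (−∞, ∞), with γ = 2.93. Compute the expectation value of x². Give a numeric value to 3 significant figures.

0.256

⟨x²⟩ = ∫ x²·|ψ|² dx / ∫|ψ|² dx (integrals over the domain).
Expand each integrand as polynomial × e^(−2γx²) and use ∫x^(2j)·e^(−2γx²) dx = (2j−1)!!/(4γ)^j · √(π/(2γ)), odd powers → 0; here √(π/(2γ)) = 0.73219.
State is unnormalized: ∫|ψ|² dx = 0.062474, and ∫ψ*·x²·ψ dx = 0.015992, so ⟨x²⟩ = 0.015992 / 0.062474.
⟨x²⟩ = 0.25597.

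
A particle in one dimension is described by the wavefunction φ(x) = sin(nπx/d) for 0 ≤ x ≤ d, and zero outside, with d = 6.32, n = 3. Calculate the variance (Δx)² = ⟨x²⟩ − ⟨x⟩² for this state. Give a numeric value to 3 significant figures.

3.10

Compute ⟨x⟩ and ⟨x²⟩ separately, then (Δx)² = ⟨x²⟩ − ⟨x⟩².
With sin²θ = (1 − cos2θ)/2 on 0 ≤ x ≤ d: ∫sin²(nπx/d) dx = d/2, ∫x·sin²(nπx/d) dx = d²/4, ∫x²·sin²(nπx/d) dx = d³·(1/6 − 1/(4n²π²)); higher powers xᵏ the same way, integrating xᵏ·cos(2nπx/d) by parts.
Normalization: ∫|φ|² dx = 3.1600.
⟨x⟩ = 3.1600 and ⟨x²⟩ = 13.089.
(Δx)² = 13.089 − (3.1600)² = 3.1037.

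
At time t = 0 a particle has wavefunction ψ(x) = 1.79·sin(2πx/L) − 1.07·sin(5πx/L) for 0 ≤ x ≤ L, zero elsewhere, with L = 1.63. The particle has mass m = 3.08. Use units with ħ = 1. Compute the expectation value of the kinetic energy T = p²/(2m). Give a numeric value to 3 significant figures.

5.75

T = −(ħ²/2m) d²/dx², so ⟨T⟩ = −(ħ²/2m) ∫ ψ*·ψ'' dx / ∫|ψ|² dx; with m = 3.08.
d²/dx² sin(jπx/L) = −(jπ/L)²·sin(jπx/L); on 0 ≤ x ≤ L, ∫sin²(jπx/L) dx = L/2 and ∫sin(jπx/L)·sin(lπx/L) dx = 0 for j ≠ l, so only diagonal terms survive in ∫|ψ|² and ∫ψ·ψ″; ∫ψ·ψ′ dx = [ψ²/2] between the walls = 0.
State is unnormalized: ∫|ψ|² dx = 3.5444, and ∫ψ*·(−ħ²/2m · ψ'') dx = 20.366, so ⟨T⟩ = 20.366 / 3.5444.
⟨T⟩ = 5.7460.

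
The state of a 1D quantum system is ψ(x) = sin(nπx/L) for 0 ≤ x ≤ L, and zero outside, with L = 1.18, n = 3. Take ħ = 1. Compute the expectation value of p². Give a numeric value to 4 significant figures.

p² ψ = −ħ² d²ψ/dx²; ⟨p²⟩ = −ħ² ∫ ψ*·ψ'' dx / ∫|ψ|² dx.
d/dx sin(nπx/L) = (nπ/L)·cos(nπx/L) and d²/dx² sin(nπx/L) = −(nπ/L)²·sin(nπx/L); on 0 ≤ x ≤ L, ∫sin²(nπx/L) dx = L/2 and ∫sin(nπx/L)·cos(nπx/L) dx = 0.
State is unnormalized: ∫|ψ|² dx = 0.59000, and ∫ψ*·(−ħ² ψ'') dx = 37.638, so ⟨p²⟩ = 37.638 / 0.59000.
⟨p²⟩ = 63.794.

63.79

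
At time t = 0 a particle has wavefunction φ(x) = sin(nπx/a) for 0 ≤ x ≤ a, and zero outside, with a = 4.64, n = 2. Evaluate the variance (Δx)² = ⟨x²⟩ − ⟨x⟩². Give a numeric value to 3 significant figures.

Compute ⟨x⟩ and ⟨x²⟩ separately, then (Δx)² = ⟨x²⟩ − ⟨x⟩².
With sin²θ = (1 − cos2θ)/2 on 0 ≤ x ≤ a: ∫sin²(nπx/a) dx = a/2, ∫x·sin²(nπx/a) dx = a²/4, ∫x²·sin²(nπx/a) dx = a³·(1/6 − 1/(4n²π²)); higher powers xᵏ the same way, integrating xᵏ·cos(2nπx/a) by parts.
Normalization: ∫|φ|² dx = 2.3200.
⟨x⟩ = 2.3200 and ⟨x²⟩ = 6.9039.
(Δx)² = 6.9039 − (2.3200)² = 1.5215.

1.52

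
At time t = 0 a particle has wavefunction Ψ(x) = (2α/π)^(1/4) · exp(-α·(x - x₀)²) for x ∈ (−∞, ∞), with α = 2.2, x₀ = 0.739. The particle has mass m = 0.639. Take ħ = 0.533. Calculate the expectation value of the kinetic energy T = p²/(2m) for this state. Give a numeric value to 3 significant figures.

T = −(ħ²/2m) d²/dx², so ⟨T⟩ = −(ħ²/2m) ∫ Ψ*·Ψ'' dx; with m = 0.639.
Gaussian moments (u = x − x₀): ∫u^(2j)·e^(−2αu²) du = (2j−1)!!/(4α)^j · √(π/(2α)), odd powers integrate to 0; here √(π/(2α)) = 0.84498. Derivatives: d/dx e^(−αu²) = −2αu·e^(−αu²), d²/dx² e^(−αu²) = (4α²u² − 2α)·e^(−αu²).
⟨T⟩ = 0.48904.

0.489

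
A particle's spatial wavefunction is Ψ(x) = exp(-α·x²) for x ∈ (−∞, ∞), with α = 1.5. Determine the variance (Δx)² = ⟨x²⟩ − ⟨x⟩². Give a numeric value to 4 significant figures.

0.1667

Compute ⟨x⟩ and ⟨x²⟩ separately, then (Δx)² = ⟨x²⟩ − ⟨x⟩².
Gaussian moments: ∫x^(2j)·e^(−2αx²) dx = (2j−1)!!/(4α)^j · √(π/(2α)), odd powers integrate to 0; here √(π/(2α)) = 1.0233.
Normalization: ∫|Ψ|² dx = 1.0233.
⟨x⟩ = 0.0000 and ⟨x²⟩ = 0.16667.
(Δx)² = 0.16667 − (0.0000)² = 0.16667.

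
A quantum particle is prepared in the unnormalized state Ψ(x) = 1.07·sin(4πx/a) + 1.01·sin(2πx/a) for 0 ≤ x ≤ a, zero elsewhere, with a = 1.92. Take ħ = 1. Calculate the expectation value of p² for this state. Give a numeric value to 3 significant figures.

p² Ψ = −ħ² d²Ψ/dx²; ⟨p²⟩ = −ħ² ∫ Ψ*·Ψ'' dx / ∫|Ψ|² dx.
d²/dx² sin(jπx/a) = −(jπ/a)²·sin(jπx/a); on 0 ≤ x ≤ a, ∫sin²(jπx/a) dx = a/2 and ∫sin(jπx/a)·sin(lπx/a) dx = 0 for j ≠ l, so only diagonal terms survive in ∫|Ψ|² and ∫Ψ·Ψ″; ∫Ψ·Ψ′ dx = [Ψ²/2] between the walls = 0.
State is unnormalized: ∫|Ψ|² dx = 2.0784, and ∫Ψ*·(−ħ² Ψ'') dx = 57.570, so ⟨p²⟩ = 57.570 / 2.0784.
⟨p²⟩ = 27.699.

27.7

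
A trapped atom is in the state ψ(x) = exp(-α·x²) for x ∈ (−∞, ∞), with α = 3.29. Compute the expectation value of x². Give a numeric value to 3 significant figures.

0.0760

⟨x²⟩ = ∫ x²·|ψ|² dx / ∫|ψ|² dx (integrals over the domain).
Gaussian moments: ∫x^(2j)·e^(−2αx²) dx = (2j−1)!!/(4α)^j · √(π/(2α)), odd powers integrate to 0; here √(π/(2α)) = 0.69097.
State is unnormalized: ∫|ψ|² dx = 0.69097, and ∫ψ*·x²·ψ dx = 0.052506, so ⟨x²⟩ = 0.052506 / 0.69097.
⟨x²⟩ = 0.075988.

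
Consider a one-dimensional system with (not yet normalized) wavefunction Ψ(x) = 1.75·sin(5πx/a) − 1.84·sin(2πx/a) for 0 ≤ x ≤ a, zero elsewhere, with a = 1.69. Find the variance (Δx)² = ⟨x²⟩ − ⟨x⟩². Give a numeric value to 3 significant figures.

0.215

Compute ⟨x⟩ and ⟨x²⟩ separately, then (Δx)² = ⟨x²⟩ − ⟨x⟩².
On 0 ≤ x ≤ a (j ≠ l): ∫sin²(jπx/a) dx = a/2, ∫sin(jπx/a)·sin(lπx/a) dx = 0; diagonal moments ∫x·sin²(jπx/a) dx = a²/4, ∫x²·sin²(jπx/a) dx = a³·(1/6 − 1/(4j²π²)); cross terms ∫x·sin(jπx/a)·sin(lπx/a) dx = 0 for j + l even and −4jla²/(π²(j² − l²)²) for j + l odd, ∫x²·sin(jπx/a)·sin(lπx/a) dx = (−1)^(j+l)·4jla³/(π²(j² − l²)²); higher powers the same way via product-to-sum and parts.
Normalization: ∫|Ψ|² dx = 5.4486.
⟨x⟩ = 0.87602 and ⟨x²⟩ = 0.98272.
(Δx)² = 0.98272 − (0.87602)² = 0.21530.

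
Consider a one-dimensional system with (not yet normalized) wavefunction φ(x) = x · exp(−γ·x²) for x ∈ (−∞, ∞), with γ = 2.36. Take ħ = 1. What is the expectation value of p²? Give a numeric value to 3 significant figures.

7.08

p² φ = −ħ² d²φ/dx²; ⟨p²⟩ = −ħ² ∫ φ*·φ'' dx / ∫|φ|² dx.
Expand each integrand as polynomial × e^(−2γx²) and use ∫x^(2j)·e^(−2γx²) dx = (2j−1)!!/(4γ)^j · √(π/(2γ)), odd powers → 0; here √(π/(2γ)) = 0.81584. Differentiate with the product rule, d/dx e^(−γx²) = −2γx·e^(−γx²).
State is unnormalized: ∫|φ|² dx = 0.086424, and ∫φ*·(−ħ² φ'') dx = 0.61188, so ⟨p²⟩ = 0.61188 / 0.086424.
⟨p²⟩ = 7.0800.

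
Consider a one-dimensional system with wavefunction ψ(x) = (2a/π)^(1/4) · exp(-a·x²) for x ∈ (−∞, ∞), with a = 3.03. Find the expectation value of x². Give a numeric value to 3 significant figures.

⟨x²⟩ = ∫ x²·|ψ|² dx (integrals over the domain).
Gaussian moments: ∫x^(2j)·e^(−2ax²) dx = (2j−1)!!/(4a)^j · √(π/(2a)), odd powers integrate to 0; here √(π/(2a)) = 0.72001.
⟨x²⟩ = 0.082508.

0.0825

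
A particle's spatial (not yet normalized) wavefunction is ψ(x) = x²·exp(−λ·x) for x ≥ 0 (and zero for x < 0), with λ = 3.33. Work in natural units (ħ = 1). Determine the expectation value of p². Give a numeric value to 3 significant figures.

3.70

p² ψ = −ħ² d²ψ/dx²; ⟨p²⟩ = −ħ² ∫ ψ*·ψ'' dx / ∫|ψ|² dx.
Differentiate x²·exp(−λ·x) with the product rule; every integrand then reduces to terms xʲ·e^(−2λx) on [0, ∞), with ∫₀^∞ xʲ·e^(−2λx) dx = j!/(2λ)^(j+1).
State is unnormalized: ∫|ψ|² dx = 0.0018316, and ∫ψ*·(−ħ² ψ'') dx = 0.0067703, so ⟨p²⟩ = 0.0067703 / 0.0018316.
⟨p²⟩ = 3.6963.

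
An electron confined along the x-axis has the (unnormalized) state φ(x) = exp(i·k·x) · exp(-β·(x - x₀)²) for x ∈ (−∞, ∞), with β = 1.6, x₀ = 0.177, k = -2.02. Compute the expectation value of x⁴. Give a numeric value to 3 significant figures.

0.104

⟨x⁴⟩ = ∫ x⁴·|φ|² dx / ∫|φ|² dx (integrals over the domain).
Gaussian moments (u = x − x₀): ∫u^(2j)·e^(−2βu²) du = (2j−1)!!/(4β)^j · √(π/(2β)), odd powers integrate to 0; here √(π/(2β)) = 0.99083.
State is unnormalized: ∫|φ|² dx = 0.99083, and ∫φ*·x⁴·φ dx = 0.10264, so ⟨x⁴⟩ = 0.10264 / 0.99083.
⟨x⁴⟩ = 0.10359.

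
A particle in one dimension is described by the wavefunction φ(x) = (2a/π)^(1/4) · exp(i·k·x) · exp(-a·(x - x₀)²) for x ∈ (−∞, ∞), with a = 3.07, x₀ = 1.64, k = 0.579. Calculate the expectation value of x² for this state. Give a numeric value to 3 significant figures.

⟨x²⟩ = ∫ x²·|φ|² dx (integrals over the domain).
Gaussian moments (u = x − x₀): ∫u^(2j)·e^(−2au²) du = (2j−1)!!/(4a)^j · √(π/(2a)), odd powers integrate to 0; here √(π/(2a)) = 0.71530.
⟨x²⟩ = 2.7710.

2.77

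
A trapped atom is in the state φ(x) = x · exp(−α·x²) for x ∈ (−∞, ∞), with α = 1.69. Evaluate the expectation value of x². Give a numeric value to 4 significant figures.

0.4438

⟨x²⟩ = ∫ x²·|φ|² dx / ∫|φ|² dx (integrals over the domain).
Expand each integrand as polynomial × e^(−2αx²) and use ∫x^(2j)·e^(−2αx²) dx = (2j−1)!!/(4α)^j · √(π/(2α)), odd powers → 0; here √(π/(2α)) = 0.96409.
State is unnormalized: ∫|φ|² dx = 0.14262, and ∫φ*·x²·φ dx = 0.063291, so ⟨x²⟩ = 0.063291 / 0.14262.
⟨x²⟩ = 0.44379.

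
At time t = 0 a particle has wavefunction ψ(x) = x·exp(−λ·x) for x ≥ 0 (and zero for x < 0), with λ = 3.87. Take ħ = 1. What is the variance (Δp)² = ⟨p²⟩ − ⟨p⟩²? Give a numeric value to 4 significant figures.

14.98

Compute ⟨p⟩ and ⟨p²⟩ separately; (Δp)² = ⟨p²⟩ − ⟨p⟩².
Differentiate x·exp(−λ·x) with the product rule; every integrand then reduces to terms xʲ·e^(−2λx) on [0, ∞), with ∫₀^∞ xʲ·e^(−2λx) dx = j!/(2λ)^(j+1).
Normalization: ∫|ψ|² dx = 0.0043133.
⟨p⟩ = 0.0000 and ⟨p²⟩ = 14.977.
(Δp)² = 14.977 − (0.0000)² = 14.977.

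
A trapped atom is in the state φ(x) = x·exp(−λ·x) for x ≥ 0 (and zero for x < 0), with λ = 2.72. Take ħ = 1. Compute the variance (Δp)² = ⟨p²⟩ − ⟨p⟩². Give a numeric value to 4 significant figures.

7.398

Compute ⟨p⟩ and ⟨p²⟩ separately; (Δp)² = ⟨p²⟩ − ⟨p⟩².
Differentiate x·exp(−λ·x) with the product rule; every integrand then reduces to terms xʲ·e^(−2λx) on [0, ∞), with ∫₀^∞ xʲ·e^(−2λx) dx = j!/(2λ)^(j+1).
Normalization: ∫|φ|² dx = 0.012423.
⟨p⟩ = 0.0000 and ⟨p²⟩ = 7.3984.
(Δp)² = 7.3984 − (0.0000)² = 7.3984.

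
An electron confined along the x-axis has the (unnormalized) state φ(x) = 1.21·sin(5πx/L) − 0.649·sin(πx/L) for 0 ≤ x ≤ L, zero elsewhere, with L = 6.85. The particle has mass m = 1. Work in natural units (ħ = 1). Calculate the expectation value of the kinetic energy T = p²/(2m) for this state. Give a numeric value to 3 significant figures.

2.07

T = −(ħ²/2m) d²/dx², so ⟨T⟩ = −(ħ²/2m) ∫ φ*·φ'' dx / ∫|φ|² dx; with m = 1.
d²/dx² sin(jπx/L) = −(jπ/L)²·sin(jπx/L); on 0 ≤ x ≤ L, ∫sin²(jπx/L) dx = L/2 and ∫sin(jπx/L)·sin(lπx/L) dx = 0 for j ≠ l, so only diagonal terms survive in ∫|φ|² and ∫φ·φ″; ∫φ·φ′ dx = [φ²/2] between the walls = 0.
State is unnormalized: ∫|φ|² dx = 6.4572, and ∫φ*·(−ħ²/2m · φ'') dx = 13.336, so ⟨T⟩ = 13.336 / 6.4572.
⟨T⟩ = 2.0653.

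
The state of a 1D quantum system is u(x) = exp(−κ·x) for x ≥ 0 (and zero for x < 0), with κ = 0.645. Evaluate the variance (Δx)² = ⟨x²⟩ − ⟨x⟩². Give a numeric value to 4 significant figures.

0.6009

Compute ⟨x⟩ and ⟨x²⟩ separately, then (Δx)² = ⟨x²⟩ − ⟨x⟩².
Every integrand reduces to terms xʲ·e^(−2κx) on [0, ∞); use ∫₀^∞ xʲ·e^(−2κx) dx = j!/(2κ)^(j+1).
Normalization: ∫|u|² dx = 0.77519.
⟨x⟩ = 0.77519 and ⟨x²⟩ = 1.2019.
(Δx)² = 1.2019 − (0.77519)² = 0.60093.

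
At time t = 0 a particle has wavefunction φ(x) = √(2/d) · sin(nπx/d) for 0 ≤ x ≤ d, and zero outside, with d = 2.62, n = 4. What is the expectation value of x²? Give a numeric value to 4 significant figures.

2.266

⟨x²⟩ = ∫ x²·|φ|² dx (integrals over the domain).
With sin²θ = (1 − cos2θ)/2 on 0 ≤ x ≤ d: ∫sin²(nπx/d) dx = d/2, ∫x·sin²(nπx/d) dx = d²/4, ∫x²·sin²(nπx/d) dx = d³·(1/6 − 1/(4n²π²)); higher powers xᵏ the same way, integrating xᵏ·cos(2nπx/d) by parts.
⟨x²⟩ = 2.2664.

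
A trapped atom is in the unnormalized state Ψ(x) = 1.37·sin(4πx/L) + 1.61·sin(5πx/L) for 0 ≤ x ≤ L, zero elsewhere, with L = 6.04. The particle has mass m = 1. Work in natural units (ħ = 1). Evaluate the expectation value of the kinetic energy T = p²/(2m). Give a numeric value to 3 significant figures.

2.87

T = −(ħ²/2m) d²/dx², so ⟨T⟩ = −(ħ²/2m) ∫ Ψ*·Ψ'' dx / ∫|Ψ|² dx; with m = 1.
d²/dx² sin(jπx/L) = −(jπ/L)²·sin(jπx/L); on 0 ≤ x ≤ L, ∫sin²(jπx/L) dx = L/2 and ∫sin(jπx/L)·sin(lπx/L) dx = 0 for j ≠ l, so only diagonal terms survive in ∫|Ψ|² and ∫Ψ·Ψ″; ∫Ψ·Ψ′ dx = [Ψ²/2] between the walls = 0.
State is unnormalized: ∫|Ψ|² dx = 13.496, and ∫Ψ*·(−ħ²/2m · Ψ'') dx = 38.740, so ⟨T⟩ = 38.740 / 13.496.
⟨T⟩ = 2.8704.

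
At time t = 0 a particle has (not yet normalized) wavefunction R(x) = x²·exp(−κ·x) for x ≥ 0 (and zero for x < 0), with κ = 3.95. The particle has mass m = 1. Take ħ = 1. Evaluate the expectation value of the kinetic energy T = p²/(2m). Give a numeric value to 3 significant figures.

2.60

T = −(ħ²/2m) d²/dx², so ⟨T⟩ = −(ħ²/2m) ∫ R*·R'' dx / ∫|R|² dx; with m = 1.
Differentiate x²·exp(−κ·x) with the product rule; every integrand then reduces to terms xʲ·e^(−2κx) on [0, ∞), with ∫₀^∞ xʲ·e^(−2κx) dx = j!/(2κ)^(j+1).
State is unnormalized: ∫|R|² dx = 0.00077997, and ∫R*·(−ħ²/2m · R'') dx = 0.0020282, so ⟨T⟩ = 0.0020282 / 0.00077997.
⟨T⟩ = 2.6004.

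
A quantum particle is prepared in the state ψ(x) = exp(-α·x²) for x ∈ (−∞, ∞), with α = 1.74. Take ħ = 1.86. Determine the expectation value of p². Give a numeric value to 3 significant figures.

6.02

p² ψ = −ħ² d²ψ/dx²; ⟨p²⟩ = −ħ² ∫ ψ*·ψ'' dx / ∫|ψ|² dx.
Gaussian moments: ∫x^(2j)·e^(−2αx²) dx = (2j−1)!!/(4α)^j · √(π/(2α)), odd powers integrate to 0; here √(π/(2α)) = 0.95013. Derivatives: d/dx e^(−αx²) = −2αx·e^(−αx²), d²/dx² e^(−αx²) = (4α²x² − 2α)·e^(−αx²).
State is unnormalized: ∫|ψ|² dx = 0.95013, and ∫ψ*·(−ħ² ψ'') dx = 5.7195, so ⟨p²⟩ = 5.7195 / 0.95013.
⟨p²⟩ = 6.0197.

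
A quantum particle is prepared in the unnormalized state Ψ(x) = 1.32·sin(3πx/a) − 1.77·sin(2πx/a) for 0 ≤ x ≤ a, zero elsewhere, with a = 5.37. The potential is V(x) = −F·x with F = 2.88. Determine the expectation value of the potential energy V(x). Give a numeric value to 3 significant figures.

⟨V⟩ = ∫ V(x)·|Ψ|² dx / ∫|Ψ|² dx.
On 0 ≤ x ≤ a (j ≠ l): ∫sin²(jπx/a) dx = a/2, ∫sin(jπx/a)·sin(lπx/a) dx = 0; diagonal moments ∫x·sin²(jπx/a) dx = a²/4, ∫x²·sin²(jπx/a) dx = a³·(1/6 − 1/(4j²π²)); cross terms ∫x·sin(jπx/a)·sin(lπx/a) dx = 0 for j + l even and −4jla²/(π²(j² − l²)²) for j + l odd, ∫x²·sin(jπx/a)·sin(lπx/a) dx = (−1)^(j+l)·4jla³/(π²(j² − l²)²); higher powers the same way via product-to-sum and parts.
State is unnormalized: ∫|Ψ|² dx = 13.090, and ∫Ψ*·V(x)·Ψ dx = -138.97, so ⟨V⟩ = -138.97 / 13.090.
⟨V⟩ = -10.616.

-10.6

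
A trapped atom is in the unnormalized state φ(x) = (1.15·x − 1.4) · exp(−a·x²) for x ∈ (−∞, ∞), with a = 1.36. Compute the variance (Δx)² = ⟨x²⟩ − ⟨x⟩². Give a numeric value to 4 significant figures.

0.1522

Compute ⟨x⟩ and ⟨x²⟩ separately, then (Δx)² = ⟨x²⟩ − ⟨x⟩².
Expand each integrand as polynomial × e^(−2ax²) and use ∫x^(2j)·e^(−2ax²) dx = (2j−1)!!/(4a)^j · √(π/(2a)), odd powers → 0; here √(π/(2a)) = 1.0747.
Normalization: ∫|φ|² dx = 2.3677.
⟨x⟩ = -0.26867 and ⟨x²⟩ = 0.22439.
(Δx)² = 0.22439 − (-0.26867)² = 0.15221.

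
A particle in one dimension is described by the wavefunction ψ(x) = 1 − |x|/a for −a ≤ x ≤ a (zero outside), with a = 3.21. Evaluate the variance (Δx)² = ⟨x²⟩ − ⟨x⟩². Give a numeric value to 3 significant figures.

Compute ⟨x⟩ and ⟨x²⟩ separately, then (Δx)² = ⟨x²⟩ − ⟨x⟩².
ψ is even, so ∫ over [−a, a] = 2∫₀ᵃ with ψ = 1 − x/a there: ∫₀ᵃ (1 − x/a)² dx = a/3, ∫₀ᵃ x²(1 − x/a)² dx = a³/30, ∫₀ᵃ x⁴(1 − x/a)² dx = a⁵/105.
Normalization: ∫|ψ|² dx = 2.1400.
⟨x⟩ = 0.0000 and ⟨x²⟩ = 1.0304.
(Δx)² = 1.0304 − (0.0000)² = 1.0304.

1.03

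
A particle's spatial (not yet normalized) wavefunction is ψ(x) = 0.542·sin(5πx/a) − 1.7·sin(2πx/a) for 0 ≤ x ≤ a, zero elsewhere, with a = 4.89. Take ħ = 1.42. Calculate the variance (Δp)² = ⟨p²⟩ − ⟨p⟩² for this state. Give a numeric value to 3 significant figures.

Compute ⟨p⟩ and ⟨p²⟩ separately; (Δp)² = ⟨p²⟩ − ⟨p⟩².
d²/dx² sin(jπx/a) = −(jπ/a)²·sin(jπx/a); on 0 ≤ x ≤ a, ∫sin²(jπx/a) dx = a/2 and ∫sin(jπx/a)·sin(lπx/a) dx = 0 for j ≠ l, so only diagonal terms survive in ∫|ψ|² and ∫ψ·ψ″; ∫ψ·ψ′ dx = [ψ²/2] between the walls = 0.
Normalization: ∫|ψ|² dx = 7.7843.
⟨p⟩ = 0.0000 and ⟨p²⟩ = 4.9417.
(Δp)² = 4.9417 − (0.0000)² = 4.9417.

4.94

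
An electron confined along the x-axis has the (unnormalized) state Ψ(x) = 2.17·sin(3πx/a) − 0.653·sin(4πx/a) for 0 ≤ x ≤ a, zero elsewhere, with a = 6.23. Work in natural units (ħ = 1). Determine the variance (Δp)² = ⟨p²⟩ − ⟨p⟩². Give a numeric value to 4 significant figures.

2.436

Compute ⟨p⟩ and ⟨p²⟩ separately; (Δp)² = ⟨p²⟩ − ⟨p⟩².
d²/dx² sin(jπx/a) = −(jπ/a)²·sin(jπx/a); on 0 ≤ x ≤ a, ∫sin²(jπx/a) dx = a/2 and ∫sin(jπx/a)·sin(lπx/a) dx = 0 for j ≠ l, so only diagonal terms survive in ∫|Ψ|² and ∫Ψ·Ψ″; ∫Ψ·Ψ′ dx = [Ψ²/2] between the walls = 0.
Normalization: ∫|Ψ|² dx = 15.996.
⟨p⟩ = 0.0000 and ⟨p²⟩ = 2.4364.
(Δp)² = 2.4364 − (0.0000)² = 2.4364.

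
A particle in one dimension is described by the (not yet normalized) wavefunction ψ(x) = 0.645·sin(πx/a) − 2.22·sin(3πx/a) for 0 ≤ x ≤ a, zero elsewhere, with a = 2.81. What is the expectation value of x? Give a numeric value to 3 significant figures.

⟨x⟩ = ∫ x·|ψ|² dx / ∫|ψ|² dx (integrals over the domain).
On 0 ≤ x ≤ a (j ≠ l): ∫sin²(jπx/a) dx = a/2, ∫sin(jπx/a)·sin(lπx/a) dx = 0; diagonal moments ∫x·sin²(jπx/a) dx = a²/4, ∫x²·sin²(jπx/a) dx = a³·(1/6 − 1/(4j²π²)); cross terms ∫x·sin(jπx/a)·sin(lπx/a) dx = 0 for j + l even and −4jla²/(π²(j² − l²)²) for j + l odd, ∫x²·sin(jπx/a)·sin(lπx/a) dx = (−1)^(j+l)·4jla³/(π²(j² − l²)²); higher powers the same way via product-to-sum and parts.
State is unnormalized: ∫|ψ|² dx = 7.5089, and ∫ψ*·x·ψ dx = 10.550, so ⟨x⟩ = 10.550 / 7.5089.
⟨x⟩ = 1.4050.

1.41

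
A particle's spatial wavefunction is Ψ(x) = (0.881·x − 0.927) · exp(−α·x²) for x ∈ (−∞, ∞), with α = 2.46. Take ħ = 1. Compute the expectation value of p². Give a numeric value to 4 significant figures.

2.874

p² Ψ = −ħ² d²Ψ/dx²; ⟨p²⟩ = −ħ² ∫ Ψ*·Ψ'' dx / ∫|Ψ|² dx.
Expand each integrand as polynomial × e^(−2αx²) and use ∫x^(2j)·e^(−2αx²) dx = (2j−1)!!/(4α)^j · √(π/(2α)), odd powers → 0; here √(π/(2α)) = 0.79908. Differentiate with the product rule, d/dx e^(−αx²) = −2αx·e^(−αx²).
State is unnormalized: ∫|Ψ|² dx = 0.74971, and ∫Ψ*·(−ħ² Ψ'') dx = 2.1544, so ⟨p²⟩ = 2.1544 / 0.74971.
⟨p²⟩ = 2.8736.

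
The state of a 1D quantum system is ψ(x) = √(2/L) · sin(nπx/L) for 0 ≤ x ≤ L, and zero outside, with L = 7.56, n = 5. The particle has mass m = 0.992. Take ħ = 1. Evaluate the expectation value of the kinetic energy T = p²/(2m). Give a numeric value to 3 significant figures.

2.18

T = −(ħ²/2m) d²/dx², so ⟨T⟩ = −(ħ²/2m) ∫ ψ*·ψ'' dx; with m = 0.992.
d/dx sin(nπx/L) = (nπ/L)·cos(nπx/L) and d²/dx² sin(nπx/L) = −(nπ/L)²·sin(nπx/L); on 0 ≤ x ≤ L, ∫sin²(nπx/L) dx = L/2 and ∫sin(nπx/L)·cos(nπx/L) dx = 0.
⟨T⟩ = 2.1760.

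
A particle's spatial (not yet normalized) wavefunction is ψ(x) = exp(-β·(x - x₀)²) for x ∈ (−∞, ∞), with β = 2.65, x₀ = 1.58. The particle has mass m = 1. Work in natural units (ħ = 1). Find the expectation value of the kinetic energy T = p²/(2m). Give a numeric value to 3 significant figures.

T = −(ħ²/2m) d²/dx², so ⟨T⟩ = −(ħ²/2m) ∫ ψ*·ψ'' dx / ∫|ψ|² dx; with m = 1.
Gaussian moments (u = x − x₀): ∫u^(2j)·e^(−2βu²) du = (2j−1)!!/(4β)^j · √(π/(2β)), odd powers integrate to 0; here √(π/(2β)) = 0.76990. Derivatives: d/dx e^(−βu²) = −2βu·e^(−βu²), d²/dx² e^(−βu²) = (4β²u² − 2β)·e^(−βu²).
State is unnormalized: ∫|ψ|² dx = 0.76990, and ∫ψ*·(−ħ²/2m · ψ'') dx = 1.0201, so ⟨T⟩ = 1.0201 / 0.76990.
⟨T⟩ = 1.3250.

1.33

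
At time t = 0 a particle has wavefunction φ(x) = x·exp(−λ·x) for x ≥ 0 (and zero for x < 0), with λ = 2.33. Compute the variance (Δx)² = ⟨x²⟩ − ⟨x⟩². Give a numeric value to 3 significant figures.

Compute ⟨x⟩ and ⟨x²⟩ separately, then (Δx)² = ⟨x²⟩ − ⟨x⟩².
Every integrand reduces to terms xʲ·e^(−2λx) on [0, ∞); use ∫₀^∞ xʲ·e^(−2λx) dx = j!/(2λ)^(j+1).
Normalization: ∫|φ|² dx = 0.019764.
⟨x⟩ = 0.64378 and ⟨x²⟩ = 0.55260.
(Δx)² = 0.55260 − (0.64378)² = 0.13815.

0.138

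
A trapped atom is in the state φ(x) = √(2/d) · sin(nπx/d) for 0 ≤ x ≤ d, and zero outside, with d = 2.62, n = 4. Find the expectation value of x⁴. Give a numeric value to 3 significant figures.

9.13

⟨x⁴⟩ = ∫ x⁴·|φ|² dx (integrals over the domain).
With sin²θ = (1 − cos2θ)/2 on 0 ≤ x ≤ d: ∫sin²(nπx/d) dx = d/2, ∫x·sin²(nπx/d) dx = d²/4, ∫x²·sin²(nπx/d) dx = d³·(1/6 − 1/(4n²π²)); higher powers xᵏ the same way, integrating xᵏ·cos(2nπx/d) by parts.
⟨x⁴⟩ = 9.1284.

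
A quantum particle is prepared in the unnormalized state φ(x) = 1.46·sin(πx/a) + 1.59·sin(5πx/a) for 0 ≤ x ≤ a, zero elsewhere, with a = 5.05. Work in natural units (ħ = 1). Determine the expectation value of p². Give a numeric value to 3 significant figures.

p² φ = −ħ² d²φ/dx²; ⟨p²⟩ = −ħ² ∫ φ*·φ'' dx / ∫|φ|² dx.
d²/dx² sin(jπx/a) = −(jπ/a)²·sin(jπx/a); on 0 ≤ x ≤ a, ∫sin²(jπx/a) dx = a/2 and ∫sin(jπx/a)·sin(lπx/a) dx = 0 for j ≠ l, so only diagonal terms survive in ∫|φ|² and ∫φ·φ″; ∫φ·φ′ dx = [φ²/2] between the walls = 0.
State is unnormalized: ∫|φ|² dx = 11.766, and ∫φ*·(−ħ² φ'') dx = 63.844, so ⟨p²⟩ = 63.844 / 11.766.
⟨p²⟩ = 5.4262.

5.43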